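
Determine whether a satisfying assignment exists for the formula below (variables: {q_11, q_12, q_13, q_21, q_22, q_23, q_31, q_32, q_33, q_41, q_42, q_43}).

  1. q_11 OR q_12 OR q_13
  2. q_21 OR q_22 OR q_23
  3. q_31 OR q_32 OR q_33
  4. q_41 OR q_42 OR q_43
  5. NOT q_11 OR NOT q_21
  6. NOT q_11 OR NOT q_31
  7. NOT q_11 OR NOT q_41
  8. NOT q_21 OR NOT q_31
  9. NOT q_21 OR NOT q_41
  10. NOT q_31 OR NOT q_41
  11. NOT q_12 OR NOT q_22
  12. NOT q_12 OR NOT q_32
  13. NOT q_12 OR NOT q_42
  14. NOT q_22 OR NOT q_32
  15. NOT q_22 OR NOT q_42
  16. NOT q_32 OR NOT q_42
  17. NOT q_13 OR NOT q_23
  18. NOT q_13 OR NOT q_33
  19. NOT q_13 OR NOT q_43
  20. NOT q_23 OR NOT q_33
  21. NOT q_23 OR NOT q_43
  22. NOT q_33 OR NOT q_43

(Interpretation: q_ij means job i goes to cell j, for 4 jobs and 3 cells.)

Try q_11 = false.
Try q_12 = true.
(NOT q_22) alone gives q_22 = false.
(NOT q_32) alone gives q_32 = false.
(NOT q_42) alone gives q_42 = false.
Try q_21 = true.
(NOT q_31) alone gives q_31 = false.
(q_33) alone gives q_33 = true.
(NOT q_41) alone gives q_41 = false.
(q_43) alone gives q_43 = true.
But (NOT q_43) is also a unit clause — contradiction.
So q_21 must be the other value — set q_21 = false.
(q_23) alone gives q_23 = true.
(NOT q_13) alone gives q_13 = false.
(NOT q_33) alone gives q_33 = false.
(q_31) alone gives q_31 = true.
(NOT q_41) alone gives q_41 = false.
(q_43) alone gives q_43 = true.
But (NOT q_43) is also a unit clause — contradiction.
Either choice for q_21 ends in contradiction.
So q_12 must be the other value — set q_12 = false.
(q_13) alone gives q_13 = true.
(NOT q_23) alone gives q_23 = false.
(NOT q_33) alone gives q_33 = false.
(NOT q_43) alone gives q_43 = false.
Try q_21 = true.
(NOT q_31) alone gives q_31 = false.
(q_32) alone gives q_32 = true.
(NOT q_41) alone gives q_41 = false.
(q_42) alone gives q_42 = true.
But (NOT q_42) is also a unit clause — contradiction.
So q_21 must be the other value — set q_21 = false.
(q_22) alone gives q_22 = true.
(NOT q_32) alone gives q_32 = false.
(q_31) alone gives q_31 = true.
(NOT q_41) alone gives q_41 = false.
(q_42) alone gives q_42 = true.
But (NOT q_42) is also a unit clause — contradiction.
Either choice for q_21 ends in contradiction.
Either choice for q_12 ends in contradiction.
So q_11 must be the other value — set q_11 = true.
(NOT q_21) alone gives q_21 = false.
(NOT q_31) alone gives q_31 = false.
(NOT q_41) alone gives q_41 = false.
Try q_22 = true.
(NOT q_12) alone gives q_12 = false.
(NOT q_32) alone gives q_32 = false.
(q_33) alone gives q_33 = true.
(NOT q_42) alone gives q_42 = false.
(q_43) alone gives q_43 = true.
But (NOT q_43) is also a unit clause — contradiction.
So q_22 must be the other value — set q_22 = false.
(q_23) alone gives q_23 = true.
(NOT q_13) alone gives q_13 = false.
(NOT q_33) alone gives q_33 = false.
(q_32) alone gives q_32 = true.
(NOT q_12) alone gives q_12 = false.
(NOT q_42) alone gives q_42 = false.
(q_43) alone gives q_43 = true.
But (NOT q_43) is also a unit clause — contradiction.
Either choice for q_22 ends in contradiction.
Either choice for q_11 ends in contradiction.
No assignment satisfies every clause.

No, unsatisfiable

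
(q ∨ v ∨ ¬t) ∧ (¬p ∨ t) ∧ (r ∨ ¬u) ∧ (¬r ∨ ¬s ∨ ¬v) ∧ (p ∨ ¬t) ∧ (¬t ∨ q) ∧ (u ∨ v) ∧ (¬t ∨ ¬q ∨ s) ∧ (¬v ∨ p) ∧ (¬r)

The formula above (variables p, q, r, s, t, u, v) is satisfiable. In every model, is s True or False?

True

Suppose s = False.
The clause (¬r) is unit, so r = False.
The clause (¬u) is unit, so u = False.
The clause (v) is unit, so v = True.
The clause (p) is unit, so p = True.
The clause (t) is unit, so t = True.
The clause (q) is unit, so q = True.
Now (¬q) is unsatisfied and unit — conflict.
So every satisfying assignment has s = True.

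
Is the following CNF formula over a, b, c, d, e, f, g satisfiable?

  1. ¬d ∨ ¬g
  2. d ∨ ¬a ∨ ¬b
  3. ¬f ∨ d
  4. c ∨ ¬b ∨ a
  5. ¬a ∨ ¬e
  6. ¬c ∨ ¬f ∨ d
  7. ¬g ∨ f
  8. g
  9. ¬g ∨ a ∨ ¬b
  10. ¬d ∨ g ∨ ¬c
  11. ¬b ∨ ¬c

No, unsatisfiable

Unit clause (g) forces g = True.
Unit clause (¬d) forces d = False.
Unit clause (¬f) forces f = False.
That conflicts with the unit clause (f).
No assignment satisfies every clause.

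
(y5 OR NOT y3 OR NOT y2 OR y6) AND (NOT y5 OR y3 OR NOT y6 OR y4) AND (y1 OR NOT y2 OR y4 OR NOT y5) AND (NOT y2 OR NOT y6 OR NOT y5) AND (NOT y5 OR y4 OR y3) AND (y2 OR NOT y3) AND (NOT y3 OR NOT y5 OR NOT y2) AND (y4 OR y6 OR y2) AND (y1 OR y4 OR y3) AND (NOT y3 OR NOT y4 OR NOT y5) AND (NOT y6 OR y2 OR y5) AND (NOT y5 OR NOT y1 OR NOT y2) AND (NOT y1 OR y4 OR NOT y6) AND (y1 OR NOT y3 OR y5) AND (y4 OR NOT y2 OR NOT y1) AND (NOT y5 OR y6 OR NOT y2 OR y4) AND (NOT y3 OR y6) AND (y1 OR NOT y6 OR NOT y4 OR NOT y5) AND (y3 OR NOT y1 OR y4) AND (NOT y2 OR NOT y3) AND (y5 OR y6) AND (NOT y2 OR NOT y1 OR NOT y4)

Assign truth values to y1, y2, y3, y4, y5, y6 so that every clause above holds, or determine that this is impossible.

y1 ↦ false; y2 ↦ true; y3 ↦ false; y4 ↦ true; y5 ↦ true; y6 ↦ false

Case y2 = true:
Unit clause (NOT y3) forces y3 = false.
Case y6 = false:
Unit clause (y5) forces y5 = true.
Unit clause (y4) forces y4 = true.
Unit clause (NOT y1) forces y1 = false.
All clauses are satisfied.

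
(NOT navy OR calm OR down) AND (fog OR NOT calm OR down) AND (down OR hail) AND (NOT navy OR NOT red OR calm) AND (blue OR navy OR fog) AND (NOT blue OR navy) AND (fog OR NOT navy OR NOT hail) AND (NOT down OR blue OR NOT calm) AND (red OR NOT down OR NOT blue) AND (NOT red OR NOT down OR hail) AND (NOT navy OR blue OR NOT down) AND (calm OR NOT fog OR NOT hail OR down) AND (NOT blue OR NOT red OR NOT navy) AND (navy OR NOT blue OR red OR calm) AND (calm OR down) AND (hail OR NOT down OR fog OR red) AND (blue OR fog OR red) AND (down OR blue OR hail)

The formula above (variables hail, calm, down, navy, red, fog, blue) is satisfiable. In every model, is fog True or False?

Suppose fog = false.
Case calm = false:
Unit clause (down) forces down = true.
Case navy = false:
Unit clause (blue) forces blue = true.
But (NOT blue) is also a unit clause — contradiction.
Backtrack on navy: now try navy = true.
Unit clause (NOT red) forces red = false.
Unit clause (NOT hail) forces hail = false.
But (hail) is also a unit clause — contradiction.
Both values of navy lead to a conflict.
Backtrack on calm: now try calm = true.
Unit clause (down) forces down = true.
Unit clause (blue) forces blue = true.
Unit clause (navy) forces navy = true.
Unit clause (NOT hail) forces hail = false.
Unit clause (red) forces red = true.
But (NOT red) is also a unit clause — contradiction.
Both values of calm lead to a conflict.
So every satisfying assignment has fog = True.

True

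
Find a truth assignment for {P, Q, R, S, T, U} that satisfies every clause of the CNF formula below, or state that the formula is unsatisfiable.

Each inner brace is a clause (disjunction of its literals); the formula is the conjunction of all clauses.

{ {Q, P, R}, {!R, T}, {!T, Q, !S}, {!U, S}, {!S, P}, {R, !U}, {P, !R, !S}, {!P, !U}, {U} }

UNSATISFIABLE

From the singleton clause (U), U = true.
From the singleton clause (S), S = true.
From the singleton clause (P), P = true.
Now (!P) is unsatisfied and unit — conflict.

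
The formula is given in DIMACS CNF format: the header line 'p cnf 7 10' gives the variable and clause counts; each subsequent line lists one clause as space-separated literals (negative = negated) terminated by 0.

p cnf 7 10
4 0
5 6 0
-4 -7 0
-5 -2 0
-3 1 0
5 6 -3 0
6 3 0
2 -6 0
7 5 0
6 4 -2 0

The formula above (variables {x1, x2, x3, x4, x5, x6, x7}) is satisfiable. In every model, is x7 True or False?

False

Suppose x7 = True.
The clause (x4) is unit, so x4 = True.
That conflicts with the unit clause (¬x4).
So every satisfying assignment has x7 = False.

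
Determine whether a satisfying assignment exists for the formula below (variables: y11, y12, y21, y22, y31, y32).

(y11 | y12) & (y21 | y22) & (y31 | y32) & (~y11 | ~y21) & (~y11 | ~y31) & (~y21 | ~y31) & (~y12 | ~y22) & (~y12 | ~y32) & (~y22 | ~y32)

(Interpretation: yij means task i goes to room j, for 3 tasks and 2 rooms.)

Case y11 = 1:
(~y21) alone gives y21 = 0.
(y22) alone gives y22 = 1.
(~y31) alone gives y31 = 0.
(y32) alone gives y32 = 1.
But (~y32) is also a unit clause — contradiction.
Backtrack on y11: now try y11 = 0.
(y12) alone gives y12 = 1.
(~y22) alone gives y22 = 0.
(y21) alone gives y21 = 1.
(~y31) alone gives y31 = 0.
(y32) alone gives y32 = 1.
But (~y32) is also a unit clause — contradiction.
Either choice for y11 ends in contradiction.
No assignment satisfies every clause.

No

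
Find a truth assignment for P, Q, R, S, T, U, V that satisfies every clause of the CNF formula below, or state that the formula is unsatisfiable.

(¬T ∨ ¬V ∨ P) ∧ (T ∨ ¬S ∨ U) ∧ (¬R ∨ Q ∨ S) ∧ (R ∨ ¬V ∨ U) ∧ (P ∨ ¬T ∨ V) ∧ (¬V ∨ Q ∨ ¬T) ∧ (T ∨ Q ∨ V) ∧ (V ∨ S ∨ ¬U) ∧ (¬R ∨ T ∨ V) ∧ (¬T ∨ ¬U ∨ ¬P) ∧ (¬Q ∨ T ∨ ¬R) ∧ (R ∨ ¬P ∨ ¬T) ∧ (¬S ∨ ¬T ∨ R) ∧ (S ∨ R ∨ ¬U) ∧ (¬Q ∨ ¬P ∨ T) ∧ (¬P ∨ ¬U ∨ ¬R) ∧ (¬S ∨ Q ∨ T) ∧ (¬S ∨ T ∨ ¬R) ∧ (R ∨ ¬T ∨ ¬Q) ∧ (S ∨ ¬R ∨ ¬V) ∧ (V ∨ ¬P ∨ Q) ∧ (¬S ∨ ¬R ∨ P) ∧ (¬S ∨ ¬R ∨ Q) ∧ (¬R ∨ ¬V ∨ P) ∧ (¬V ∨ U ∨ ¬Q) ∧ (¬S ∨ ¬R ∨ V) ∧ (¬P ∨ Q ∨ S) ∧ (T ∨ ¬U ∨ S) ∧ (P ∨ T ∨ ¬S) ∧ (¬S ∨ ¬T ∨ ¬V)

Try T = True.
Try V = False.
The clause (P) is unit, so P = True.
The clause (¬U) is unit, so U = False.
The clause (R) is unit, so R = True.
The clause (Q) is unit, so Q = True.
The clause (¬S) is unit, so S = False.
Every clause now holds.

P: True, Q: True, R: True, S: False, T: True, U: False, V: False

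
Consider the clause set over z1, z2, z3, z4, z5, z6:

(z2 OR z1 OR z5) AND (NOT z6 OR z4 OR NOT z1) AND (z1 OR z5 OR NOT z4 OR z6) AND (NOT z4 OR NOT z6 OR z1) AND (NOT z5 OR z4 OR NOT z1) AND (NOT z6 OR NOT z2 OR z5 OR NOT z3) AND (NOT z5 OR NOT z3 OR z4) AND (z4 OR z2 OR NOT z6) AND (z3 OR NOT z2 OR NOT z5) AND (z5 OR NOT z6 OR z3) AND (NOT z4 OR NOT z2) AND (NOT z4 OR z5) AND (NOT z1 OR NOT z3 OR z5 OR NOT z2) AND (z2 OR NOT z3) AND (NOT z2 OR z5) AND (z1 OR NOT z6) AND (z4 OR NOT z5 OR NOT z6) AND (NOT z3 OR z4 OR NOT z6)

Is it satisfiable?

Yes, satisfiable

Branch on z4: set z4 = false.
Branch on z6: set z6 = false.
Branch on z5: set z5 = false.
The clause (NOT z2) is unit, so z2 = false.
The clause (z1) is unit, so z1 = true.
The clause (NOT z3) is unit, so z3 = false.
This assignment satisfies each clause.
A satisfying assignment: z1=true, z2=false, z3=false, z4=false, z5=false, z6=false.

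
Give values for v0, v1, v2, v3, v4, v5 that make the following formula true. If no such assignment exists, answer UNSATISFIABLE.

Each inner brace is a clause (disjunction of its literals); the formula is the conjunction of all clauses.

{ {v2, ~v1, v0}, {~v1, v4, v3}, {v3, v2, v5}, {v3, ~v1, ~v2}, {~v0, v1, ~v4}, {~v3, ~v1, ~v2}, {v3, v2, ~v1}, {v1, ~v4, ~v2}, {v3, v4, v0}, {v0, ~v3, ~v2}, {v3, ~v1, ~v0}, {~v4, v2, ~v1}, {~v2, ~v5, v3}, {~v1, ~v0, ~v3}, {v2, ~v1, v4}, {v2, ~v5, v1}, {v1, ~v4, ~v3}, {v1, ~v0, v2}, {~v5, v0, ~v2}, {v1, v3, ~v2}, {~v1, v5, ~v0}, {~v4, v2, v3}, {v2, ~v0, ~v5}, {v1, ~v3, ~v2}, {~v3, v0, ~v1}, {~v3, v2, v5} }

Try v2 = 1.
Try v3 = 1.
(~v1) alone gives v1 = 0.
But (v1) is also a unit clause — contradiction.
So v3 must be the other value — set v3 = 0.
(~v1) alone gives v1 = 0.
But (v1) is also a unit clause — contradiction.
Either choice for v3 ends in contradiction.
So v2 must be the other value — set v2 = 0.
Try v1 = 0.
(~v5) alone gives v5 = 0.
(v3) alone gives v3 = 1.
But (~v3) is also a unit clause — contradiction.
So v1 must be the other value — set v1 = 1.
(v0) alone gives v0 = 1.
(v3) alone gives v3 = 1.
But (~v3) is also a unit clause — contradiction.
Either choice for v1 ends in contradiction.
Either choice for v2 ends in contradiction.

UNSATISFIABLE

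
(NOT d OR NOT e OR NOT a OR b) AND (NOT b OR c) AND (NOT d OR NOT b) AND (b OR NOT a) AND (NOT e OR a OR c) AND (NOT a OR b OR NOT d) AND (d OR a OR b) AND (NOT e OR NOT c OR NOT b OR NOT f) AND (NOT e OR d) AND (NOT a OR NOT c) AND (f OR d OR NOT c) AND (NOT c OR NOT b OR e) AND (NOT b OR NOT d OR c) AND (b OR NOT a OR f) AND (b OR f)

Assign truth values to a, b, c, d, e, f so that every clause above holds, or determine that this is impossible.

Branch on b: set b = false.
The clause (NOT a) is unit, so a = false.
The clause (d) is unit, so d = true.
The clause (f) is unit, so f = true.
Branch on e: set e = true.
The clause (c) is unit, so c = true.
Every clause now holds.

a ↦ false, b ↦ false, c ↦ true, d ↦ true, e ↦ true, f ↦ true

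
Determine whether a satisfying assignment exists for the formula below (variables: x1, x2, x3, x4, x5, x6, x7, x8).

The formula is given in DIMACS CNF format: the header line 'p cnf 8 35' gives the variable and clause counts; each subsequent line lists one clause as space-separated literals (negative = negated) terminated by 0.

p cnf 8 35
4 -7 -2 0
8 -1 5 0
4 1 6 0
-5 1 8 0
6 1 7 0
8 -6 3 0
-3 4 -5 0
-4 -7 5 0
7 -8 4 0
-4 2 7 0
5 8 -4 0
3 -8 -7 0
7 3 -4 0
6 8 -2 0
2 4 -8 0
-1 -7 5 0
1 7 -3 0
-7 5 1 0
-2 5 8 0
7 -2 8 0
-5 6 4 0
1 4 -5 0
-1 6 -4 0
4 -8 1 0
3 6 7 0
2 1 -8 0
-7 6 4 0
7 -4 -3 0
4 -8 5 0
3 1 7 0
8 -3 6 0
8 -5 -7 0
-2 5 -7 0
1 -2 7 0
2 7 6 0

Suppose x4 = True.
Suppose x7 = True.
From the singleton clause (x5), x5 = True.
From the singleton clause (x8), x8 = True.
From the singleton clause (x3), x3 = True.
Suppose x1 = False.
From the singleton clause (x2), x2 = True.
All clauses hold; x6 can take either value.
A satisfying assignment: x1 ↦ False; x2 ↦ True; x3 ↦ True; x4 ↦ True; x5 ↦ True; x6 ↦ False; x7 ↦ True; x8 ↦ True.

Yes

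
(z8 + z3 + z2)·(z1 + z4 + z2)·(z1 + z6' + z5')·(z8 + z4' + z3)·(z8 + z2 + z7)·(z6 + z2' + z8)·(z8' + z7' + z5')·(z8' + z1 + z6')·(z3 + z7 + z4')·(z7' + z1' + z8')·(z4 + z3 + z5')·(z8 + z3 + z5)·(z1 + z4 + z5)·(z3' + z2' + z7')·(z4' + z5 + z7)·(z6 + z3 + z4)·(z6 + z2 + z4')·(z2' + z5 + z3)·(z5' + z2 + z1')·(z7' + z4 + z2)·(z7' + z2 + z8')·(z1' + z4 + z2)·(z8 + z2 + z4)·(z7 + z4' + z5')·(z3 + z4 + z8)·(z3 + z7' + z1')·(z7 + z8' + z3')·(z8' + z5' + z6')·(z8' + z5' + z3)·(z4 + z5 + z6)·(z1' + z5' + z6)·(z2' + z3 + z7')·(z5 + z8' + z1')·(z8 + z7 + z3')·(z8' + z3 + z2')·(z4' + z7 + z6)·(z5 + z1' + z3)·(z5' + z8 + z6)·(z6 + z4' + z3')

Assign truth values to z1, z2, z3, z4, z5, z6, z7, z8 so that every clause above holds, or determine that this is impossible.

Case z8 = 0:
Case z3 = 1:
(z7) alone gives z7 = 1.
(z2') alone gives z2 = 0.
(z4) alone gives z4 = 1.
(z6) alone gives z6 = 1.
Case z1 = 1:
(z5') alone gives z5 = 0.
This assignment satisfies each clause.

z1 ↦ 1, z2 ↦ 0, z3 ↦ 1, z4 ↦ 1, z5 ↦ 0, z6 ↦ 1, z7 ↦ 1, z8 ↦ 0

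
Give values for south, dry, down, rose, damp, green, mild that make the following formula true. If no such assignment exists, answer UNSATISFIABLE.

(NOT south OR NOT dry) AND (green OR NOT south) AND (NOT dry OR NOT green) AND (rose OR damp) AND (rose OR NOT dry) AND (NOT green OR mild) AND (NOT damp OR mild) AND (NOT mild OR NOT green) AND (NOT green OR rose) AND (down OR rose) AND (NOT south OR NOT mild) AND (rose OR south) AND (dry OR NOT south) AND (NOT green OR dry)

south: false, dry: true, down: true, rose: true, damp: true, green: false, mild: true

Suppose south = false.
The clause (rose) is unit, so rose = true.
Suppose dry = true.
The clause (NOT green) is unit, so green = false.
Suppose damp = true.
The clause (mild) is unit, so mild = true.
All clauses hold; down can take either value.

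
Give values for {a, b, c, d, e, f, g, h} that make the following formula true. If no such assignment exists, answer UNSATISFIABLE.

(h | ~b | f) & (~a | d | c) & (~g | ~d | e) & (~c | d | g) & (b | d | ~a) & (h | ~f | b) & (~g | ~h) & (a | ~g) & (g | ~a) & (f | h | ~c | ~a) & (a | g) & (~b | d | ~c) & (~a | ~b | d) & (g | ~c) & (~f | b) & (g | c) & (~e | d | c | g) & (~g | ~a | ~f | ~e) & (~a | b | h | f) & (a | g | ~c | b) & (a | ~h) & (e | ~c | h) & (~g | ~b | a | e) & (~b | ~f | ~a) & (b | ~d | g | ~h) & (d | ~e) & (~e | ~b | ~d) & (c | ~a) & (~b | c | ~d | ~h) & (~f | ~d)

UNSATISFIABLE

Suppose g = 0.
Unit clause (~a) forces a = 0.
Now (a) is unsatisfied and unit — conflict.
So g must be the other value — set g = 1.
Unit clause (~h) forces h = 0.
Unit clause (a) forces a = 1.
Unit clause (c) forces c = 1.
Unit clause (f) forces f = 1.
Unit clause (b) forces b = 1.
Now (~b) is unsatisfied and unit — conflict.
Either choice for g ends in contradiction.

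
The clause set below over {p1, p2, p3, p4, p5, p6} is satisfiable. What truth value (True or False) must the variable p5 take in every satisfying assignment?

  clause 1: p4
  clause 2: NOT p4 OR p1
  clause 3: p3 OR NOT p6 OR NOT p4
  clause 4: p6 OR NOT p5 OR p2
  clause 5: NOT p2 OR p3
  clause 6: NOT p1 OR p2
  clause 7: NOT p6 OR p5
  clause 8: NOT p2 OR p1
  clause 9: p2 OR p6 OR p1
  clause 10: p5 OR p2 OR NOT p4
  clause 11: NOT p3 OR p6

Suppose p5 = false.
From the singleton clause (p4), p4 = true.
From the singleton clause (p1), p1 = true.
From the singleton clause (p2), p2 = true.
From the singleton clause (p3), p3 = true.
From the singleton clause (NOT p6), p6 = false.
That conflicts with the unit clause (p6).
So every satisfying assignment has p5 = True.

True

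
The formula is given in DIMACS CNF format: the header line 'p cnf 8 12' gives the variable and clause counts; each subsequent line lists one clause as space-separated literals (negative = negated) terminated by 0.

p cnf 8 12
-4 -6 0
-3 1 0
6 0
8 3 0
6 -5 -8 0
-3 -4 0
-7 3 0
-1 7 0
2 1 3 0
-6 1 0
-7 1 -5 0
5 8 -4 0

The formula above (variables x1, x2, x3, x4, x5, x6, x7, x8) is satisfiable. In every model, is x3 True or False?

Suppose x3 = False.
Unit clause (x6) forces x6 = True.
Unit clause (¬x4) forces x4 = False.
Unit clause (x8) forces x8 = True.
Unit clause (¬x7) forces x7 = False.
Unit clause (¬x1) forces x1 = False.
That conflicts with the unit clause (x1).
So every satisfying assignment has x3 = True.

True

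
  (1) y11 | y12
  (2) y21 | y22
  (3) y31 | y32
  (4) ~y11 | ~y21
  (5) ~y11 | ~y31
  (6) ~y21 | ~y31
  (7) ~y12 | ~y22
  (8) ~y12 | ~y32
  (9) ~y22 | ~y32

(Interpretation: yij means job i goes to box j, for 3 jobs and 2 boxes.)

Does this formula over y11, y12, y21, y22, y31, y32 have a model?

Case y11 = 1:
Unit clause (~y21) forces y21 = 0.
Unit clause (y22) forces y22 = 1.
Unit clause (~y31) forces y31 = 0.
Unit clause (y32) forces y32 = 1.
But (~y32) is also a unit clause — contradiction.
Backtrack on y11: now try y11 = 0.
Unit clause (y12) forces y12 = 1.
Unit clause (~y22) forces y22 = 0.
Unit clause (y21) forces y21 = 1.
Unit clause (~y31) forces y31 = 0.
Unit clause (y32) forces y32 = 1.
But (~y32) is also a unit clause — contradiction.
Both values of y11 lead to a conflict.
No assignment satisfies every clause.

No, unsatisfiable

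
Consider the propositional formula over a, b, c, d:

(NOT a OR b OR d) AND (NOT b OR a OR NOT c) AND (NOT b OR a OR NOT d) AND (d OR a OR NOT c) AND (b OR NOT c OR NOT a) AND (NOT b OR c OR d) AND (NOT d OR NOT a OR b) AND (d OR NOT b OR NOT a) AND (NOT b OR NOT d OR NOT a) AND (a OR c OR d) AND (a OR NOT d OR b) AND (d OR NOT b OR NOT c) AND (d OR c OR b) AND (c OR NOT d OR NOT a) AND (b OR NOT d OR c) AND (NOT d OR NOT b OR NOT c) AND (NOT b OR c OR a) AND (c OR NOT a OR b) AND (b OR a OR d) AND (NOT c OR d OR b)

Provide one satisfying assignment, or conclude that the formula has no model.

Case a = false:
Case b = false:
The clause (NOT d) is unit, so d = false.
That conflicts with the unit clause (d).
That branch fails; take b = true instead.
The clause (NOT c) is unit, so c = false.
That conflicts with the unit clause (c).
Either choice for b ends in contradiction.
That branch fails; take a = true instead.
Case b = true:
The clause (d) is unit, so d = true.
That conflicts with the unit clause (NOT d).
That branch fails; take b = false instead.
The clause (d) is unit, so d = true.
That conflicts with the unit clause (NOT d).
Either choice for b ends in contradiction.
Either choice for a ends in contradiction.

UNSATISFIABLE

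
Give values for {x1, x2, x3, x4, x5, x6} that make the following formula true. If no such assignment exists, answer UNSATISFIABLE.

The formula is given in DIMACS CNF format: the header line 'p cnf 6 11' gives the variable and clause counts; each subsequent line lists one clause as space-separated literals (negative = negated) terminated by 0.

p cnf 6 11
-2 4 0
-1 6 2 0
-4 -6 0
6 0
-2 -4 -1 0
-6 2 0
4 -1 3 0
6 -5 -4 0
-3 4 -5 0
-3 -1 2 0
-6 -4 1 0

UNSATISFIABLE

Unit clause (x6) forces x6 = True.
Unit clause (¬x4) forces x4 = False.
Unit clause (¬x2) forces x2 = False.
Now (x2) is unsatisfied and unit — conflict.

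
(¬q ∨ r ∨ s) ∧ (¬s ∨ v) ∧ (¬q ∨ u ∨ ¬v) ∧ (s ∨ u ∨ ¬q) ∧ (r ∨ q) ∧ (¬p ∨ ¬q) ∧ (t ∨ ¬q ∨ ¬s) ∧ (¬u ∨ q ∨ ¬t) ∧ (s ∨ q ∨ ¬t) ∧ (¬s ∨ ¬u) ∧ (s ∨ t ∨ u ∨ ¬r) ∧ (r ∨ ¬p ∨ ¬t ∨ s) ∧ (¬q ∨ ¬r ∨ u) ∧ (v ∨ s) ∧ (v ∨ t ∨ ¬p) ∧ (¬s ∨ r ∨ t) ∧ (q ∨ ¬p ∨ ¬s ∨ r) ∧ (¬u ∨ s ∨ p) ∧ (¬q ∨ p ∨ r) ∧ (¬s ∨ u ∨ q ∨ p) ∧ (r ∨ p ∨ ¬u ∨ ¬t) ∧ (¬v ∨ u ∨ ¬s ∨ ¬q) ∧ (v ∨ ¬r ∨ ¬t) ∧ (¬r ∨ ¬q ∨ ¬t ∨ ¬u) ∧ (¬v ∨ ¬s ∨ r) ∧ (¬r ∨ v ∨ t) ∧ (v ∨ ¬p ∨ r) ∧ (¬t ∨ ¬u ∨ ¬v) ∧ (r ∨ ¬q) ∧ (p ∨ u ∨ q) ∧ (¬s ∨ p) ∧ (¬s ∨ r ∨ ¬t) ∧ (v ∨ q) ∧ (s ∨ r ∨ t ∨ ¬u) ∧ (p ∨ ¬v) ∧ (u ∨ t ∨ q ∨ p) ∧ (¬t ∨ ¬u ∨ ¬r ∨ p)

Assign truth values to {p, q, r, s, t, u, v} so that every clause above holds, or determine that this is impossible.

p: True; q: False; r: True; s: True; t: True; u: False; v: True

Try s = True.
From the singleton clause (v), v = True.
From the singleton clause (¬u), u = False.
From the singleton clause (¬q), q = False.
From the singleton clause (r), r = True.
From the singleton clause (p), p = True.
Every clause is now satisfied; t is unconstrained.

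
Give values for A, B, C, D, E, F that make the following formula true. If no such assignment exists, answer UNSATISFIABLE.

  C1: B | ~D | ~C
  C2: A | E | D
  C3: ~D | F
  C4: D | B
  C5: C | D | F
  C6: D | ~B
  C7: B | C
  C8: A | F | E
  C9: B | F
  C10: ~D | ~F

UNSATISFIABLE

Branch on D: set D = 0.
The clause (B) is unit, so B = 1.
That conflicts with the unit clause (~B).
Backtrack on D: now try D = 1.
The clause (F) is unit, so F = 1.
That conflicts with the unit clause (~F).
Either choice for D ends in contradiction.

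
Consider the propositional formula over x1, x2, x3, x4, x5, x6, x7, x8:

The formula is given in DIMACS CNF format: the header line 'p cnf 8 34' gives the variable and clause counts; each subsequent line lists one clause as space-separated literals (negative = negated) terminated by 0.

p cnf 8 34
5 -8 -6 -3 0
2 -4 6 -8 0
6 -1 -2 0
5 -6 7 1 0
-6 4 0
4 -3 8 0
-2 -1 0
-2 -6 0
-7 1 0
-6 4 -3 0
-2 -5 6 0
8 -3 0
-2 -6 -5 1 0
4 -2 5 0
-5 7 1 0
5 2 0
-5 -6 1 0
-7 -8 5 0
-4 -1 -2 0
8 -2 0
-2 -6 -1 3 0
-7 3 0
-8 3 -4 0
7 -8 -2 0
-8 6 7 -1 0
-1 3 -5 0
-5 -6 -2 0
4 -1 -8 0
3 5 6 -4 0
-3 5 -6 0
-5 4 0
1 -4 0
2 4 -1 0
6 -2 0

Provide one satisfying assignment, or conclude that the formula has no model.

Suppose x6 = True.
(x4) alone gives x4 = True.
(¬x2) alone gives x2 = False.
(x5) alone gives x5 = True.
(x1) alone gives x1 = True.
(x3) alone gives x3 = True.
(x8) alone gives x8 = True.
No clause remains; x7 is free.

x1: True, x2: False, x3: True, x4: True, x5: True, x6: True, x7: False, x8: True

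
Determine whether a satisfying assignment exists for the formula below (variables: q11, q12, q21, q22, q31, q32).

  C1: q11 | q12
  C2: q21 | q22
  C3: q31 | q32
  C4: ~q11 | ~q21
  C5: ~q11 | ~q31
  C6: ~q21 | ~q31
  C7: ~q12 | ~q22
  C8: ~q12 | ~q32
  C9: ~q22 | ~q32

No, unsatisfiable

Case q11 = 1:
(~q21) alone gives q21 = 0.
(q22) alone gives q22 = 1.
(~q31) alone gives q31 = 0.
(q32) alone gives q32 = 1.
That conflicts with the unit clause (~q32).
So q11 must be the other value — set q11 = 0.
(q12) alone gives q12 = 1.
(~q22) alone gives q22 = 0.
(q21) alone gives q21 = 1.
(~q31) alone gives q31 = 0.
(q32) alone gives q32 = 1.
That conflicts with the unit clause (~q32).
Both values of q11 lead to a conflict.
No assignment satisfies every clause.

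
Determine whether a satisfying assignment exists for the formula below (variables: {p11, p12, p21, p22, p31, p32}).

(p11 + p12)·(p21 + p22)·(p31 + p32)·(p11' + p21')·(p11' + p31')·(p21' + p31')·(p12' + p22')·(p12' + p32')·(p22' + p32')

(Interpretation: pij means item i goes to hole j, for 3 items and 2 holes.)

Suppose p11 = 1.
Unit clause (p21') forces p21 = 0.
Unit clause (p22) forces p22 = 1.
Unit clause (p31') forces p31 = 0.
Unit clause (p32) forces p32 = 1.
Now (p32') is unsatisfied and unit — conflict.
Undo p11 and try p11 = 0.
Unit clause (p12) forces p12 = 1.
Unit clause (p22') forces p22 = 0.
Unit clause (p21) forces p21 = 1.
Unit clause (p31') forces p31 = 0.
Unit clause (p32) forces p32 = 1.
Now (p32') is unsatisfied and unit — conflict.
Neither p11 = 1 nor p11 = 0 works.
No assignment satisfies every clause.

No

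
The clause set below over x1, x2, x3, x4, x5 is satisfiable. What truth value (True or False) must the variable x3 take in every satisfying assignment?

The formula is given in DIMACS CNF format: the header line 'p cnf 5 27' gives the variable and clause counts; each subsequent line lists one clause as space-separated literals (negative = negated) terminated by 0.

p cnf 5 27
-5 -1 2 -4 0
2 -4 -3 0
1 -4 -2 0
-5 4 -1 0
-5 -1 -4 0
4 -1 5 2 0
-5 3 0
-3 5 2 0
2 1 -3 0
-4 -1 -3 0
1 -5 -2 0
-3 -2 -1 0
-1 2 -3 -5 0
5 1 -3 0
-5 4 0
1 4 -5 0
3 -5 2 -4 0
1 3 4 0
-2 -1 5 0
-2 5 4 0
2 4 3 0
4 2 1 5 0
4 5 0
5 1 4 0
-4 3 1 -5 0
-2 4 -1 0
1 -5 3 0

False

Suppose x3 = True.
Suppose x2 = True.
From the singleton clause (¬x1), x1 = False.
From the singleton clause (¬x4), x4 = False.
From the singleton clause (¬x5), x5 = False.
That conflicts with the unit clause (x5).
Backtrack on x2: now try x2 = False.
From the singleton clause (¬x4), x4 = False.
From the singleton clause (x5), x5 = True.
That conflicts with the unit clause (¬x5).
Neither x2 = True nor x2 = False works.
So every satisfying assignment has x3 = False.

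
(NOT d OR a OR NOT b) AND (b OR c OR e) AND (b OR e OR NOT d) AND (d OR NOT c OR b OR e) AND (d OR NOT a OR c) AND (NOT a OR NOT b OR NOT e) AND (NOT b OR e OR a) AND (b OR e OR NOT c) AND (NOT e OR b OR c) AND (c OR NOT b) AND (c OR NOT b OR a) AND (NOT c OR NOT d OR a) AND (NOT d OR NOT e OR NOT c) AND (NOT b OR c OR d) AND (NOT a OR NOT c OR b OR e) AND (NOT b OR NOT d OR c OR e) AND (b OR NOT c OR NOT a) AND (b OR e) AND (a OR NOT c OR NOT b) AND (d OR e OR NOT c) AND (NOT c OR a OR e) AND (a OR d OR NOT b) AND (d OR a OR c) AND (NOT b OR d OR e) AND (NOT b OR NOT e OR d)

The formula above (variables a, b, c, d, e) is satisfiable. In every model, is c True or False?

Suppose c = false.
The clause (NOT b) is unit, so b = false.
The clause (e) is unit, so e = true.
Now (NOT e) is unsatisfied and unit — conflict.
So every satisfying assignment has c = True.

True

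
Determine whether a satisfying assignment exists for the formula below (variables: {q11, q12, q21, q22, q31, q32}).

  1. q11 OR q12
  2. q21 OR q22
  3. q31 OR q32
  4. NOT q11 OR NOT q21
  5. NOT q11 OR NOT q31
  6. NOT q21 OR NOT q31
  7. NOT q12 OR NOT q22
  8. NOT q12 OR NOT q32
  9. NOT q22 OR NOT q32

No, unsatisfiable

Suppose q11 = true.
The clause (NOT q21) is unit, so q21 = false.
The clause (q22) is unit, so q22 = true.
The clause (NOT q31) is unit, so q31 = false.
The clause (q32) is unit, so q32 = true.
But (NOT q32) is also a unit clause — contradiction.
Backtrack on q11: now try q11 = false.
The clause (q12) is unit, so q12 = true.
The clause (NOT q22) is unit, so q22 = false.
The clause (q21) is unit, so q21 = true.
The clause (NOT q31) is unit, so q31 = false.
The clause (q32) is unit, so q32 = true.
But (NOT q32) is also a unit clause — contradiction.
Both values of q11 lead to a conflict.
No assignment satisfies every clause.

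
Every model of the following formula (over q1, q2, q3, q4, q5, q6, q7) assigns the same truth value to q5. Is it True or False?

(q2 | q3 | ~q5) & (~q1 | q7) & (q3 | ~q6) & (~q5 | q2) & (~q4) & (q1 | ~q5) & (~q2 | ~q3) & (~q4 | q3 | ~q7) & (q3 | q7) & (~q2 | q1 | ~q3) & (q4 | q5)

True

Suppose q5 = 0.
The clause (~q4) is unit, so q4 = 0.
Now (q4) is unsatisfied and unit — conflict.
So every satisfying assignment has q5 = True.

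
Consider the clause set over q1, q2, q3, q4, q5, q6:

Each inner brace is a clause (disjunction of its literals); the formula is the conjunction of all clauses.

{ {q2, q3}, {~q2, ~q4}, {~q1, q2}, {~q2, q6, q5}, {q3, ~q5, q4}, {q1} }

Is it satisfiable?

Unit clause (q1) forces q1 = 1.
Unit clause (q2) forces q2 = 1.
Unit clause (~q4) forces q4 = 0.
Branch on q6: set q6 = 0.
Unit clause (q5) forces q5 = 1.
Unit clause (q3) forces q3 = 1.
All clauses are satisfied.
A satisfying assignment: q1: 1; q2: 1; q3: 1; q4: 0; q5: 1; q6: 0.

Yes, satisfiable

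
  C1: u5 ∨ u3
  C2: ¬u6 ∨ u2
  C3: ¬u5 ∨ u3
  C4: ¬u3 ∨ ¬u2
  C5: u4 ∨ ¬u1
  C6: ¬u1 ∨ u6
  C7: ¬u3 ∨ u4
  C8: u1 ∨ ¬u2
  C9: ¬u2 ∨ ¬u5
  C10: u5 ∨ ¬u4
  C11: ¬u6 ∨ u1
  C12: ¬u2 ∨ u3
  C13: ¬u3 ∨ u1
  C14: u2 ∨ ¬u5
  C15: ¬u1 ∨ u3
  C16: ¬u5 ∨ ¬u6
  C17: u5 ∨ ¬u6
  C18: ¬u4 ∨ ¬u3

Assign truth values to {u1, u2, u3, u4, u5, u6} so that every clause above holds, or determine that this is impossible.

UNSATISFIABLE

Suppose u5 = True.
Unit clause (u3) forces u3 = True.
Unit clause (¬u2) forces u2 = False.
Now (u2) is unsatisfied and unit — conflict.
That branch fails; take u5 = False instead.
Unit clause (u3) forces u3 = True.
Unit clause (¬u2) forces u2 = False.
Unit clause (¬u6) forces u6 = False.
Unit clause (¬u1) forces u1 = False.
Now (u1) is unsatisfied and unit — conflict.
Both values of u5 lead to a conflict.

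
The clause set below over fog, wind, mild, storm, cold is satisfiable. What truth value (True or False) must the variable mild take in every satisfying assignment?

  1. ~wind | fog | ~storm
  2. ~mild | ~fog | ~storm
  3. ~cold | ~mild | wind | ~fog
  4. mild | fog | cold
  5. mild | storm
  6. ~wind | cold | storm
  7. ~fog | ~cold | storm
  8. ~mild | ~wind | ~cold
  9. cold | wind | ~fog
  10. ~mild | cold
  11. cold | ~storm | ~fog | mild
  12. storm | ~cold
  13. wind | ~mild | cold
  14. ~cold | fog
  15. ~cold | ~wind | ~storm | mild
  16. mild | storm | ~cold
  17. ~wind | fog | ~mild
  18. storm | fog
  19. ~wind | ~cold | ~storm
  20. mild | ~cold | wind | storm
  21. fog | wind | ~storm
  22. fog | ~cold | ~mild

Suppose mild = 1.
Unit clause (cold) forces cold = 1.
Unit clause (~wind) forces wind = 0.
Unit clause (~fog) forces fog = 0.
Now (fog) is unsatisfied and unit — conflict.
So every satisfying assignment has mild = False.

False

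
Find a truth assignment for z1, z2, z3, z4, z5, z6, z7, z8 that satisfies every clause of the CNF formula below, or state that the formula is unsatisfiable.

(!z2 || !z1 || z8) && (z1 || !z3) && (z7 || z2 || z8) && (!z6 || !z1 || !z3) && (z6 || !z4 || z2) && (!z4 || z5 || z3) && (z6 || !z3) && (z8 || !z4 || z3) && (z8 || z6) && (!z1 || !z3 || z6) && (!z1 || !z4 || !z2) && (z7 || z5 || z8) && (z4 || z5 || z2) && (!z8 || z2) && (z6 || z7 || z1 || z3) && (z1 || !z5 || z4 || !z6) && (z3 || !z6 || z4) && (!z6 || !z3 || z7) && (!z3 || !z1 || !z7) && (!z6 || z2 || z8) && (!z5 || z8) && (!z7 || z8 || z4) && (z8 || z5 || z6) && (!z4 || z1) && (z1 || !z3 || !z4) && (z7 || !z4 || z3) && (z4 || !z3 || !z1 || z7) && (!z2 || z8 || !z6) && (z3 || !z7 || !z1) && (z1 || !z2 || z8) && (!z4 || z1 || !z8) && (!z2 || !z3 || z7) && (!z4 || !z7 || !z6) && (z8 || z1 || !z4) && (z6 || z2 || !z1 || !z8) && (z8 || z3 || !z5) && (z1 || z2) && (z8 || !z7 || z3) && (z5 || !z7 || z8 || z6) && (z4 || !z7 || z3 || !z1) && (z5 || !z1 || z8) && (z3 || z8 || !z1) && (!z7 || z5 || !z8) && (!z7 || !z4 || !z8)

Branch on z1: set z1 = false.
The clause (!z3) is unit, so z3 = false.
The clause (!z4) is unit, so z4 = false.
The clause (!z6) is unit, so z6 = false.
The clause (z8) is unit, so z8 = true.
The clause (z2) is unit, so z2 = true.
The clause (z7) is unit, so z7 = true.
The clause (z5) is unit, so z5 = true.
Every clause now holds.

z1: false; z2: true; z3: false; z4: false; z5: true; z6: false; z7: true; z8: true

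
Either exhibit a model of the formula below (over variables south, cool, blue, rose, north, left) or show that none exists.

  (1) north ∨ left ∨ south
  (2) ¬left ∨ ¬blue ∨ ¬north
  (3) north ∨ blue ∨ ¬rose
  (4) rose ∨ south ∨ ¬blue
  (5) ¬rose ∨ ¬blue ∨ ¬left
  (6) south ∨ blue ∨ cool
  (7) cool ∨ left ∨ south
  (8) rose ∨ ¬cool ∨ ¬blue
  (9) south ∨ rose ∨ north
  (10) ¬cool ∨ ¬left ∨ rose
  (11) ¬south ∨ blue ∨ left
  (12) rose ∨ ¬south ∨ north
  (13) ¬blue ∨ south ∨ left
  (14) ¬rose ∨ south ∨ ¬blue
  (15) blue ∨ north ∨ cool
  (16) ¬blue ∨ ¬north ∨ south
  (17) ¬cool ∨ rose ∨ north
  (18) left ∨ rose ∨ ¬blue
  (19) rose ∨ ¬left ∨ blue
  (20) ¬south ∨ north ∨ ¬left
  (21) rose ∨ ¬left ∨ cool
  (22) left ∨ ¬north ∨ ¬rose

Try north = True.
Try left = True.
Unit clause (¬blue) forces blue = False.
Unit clause (rose) forces rose = True.
Try south = False.
Unit clause (cool) forces cool = True.
All clauses are satisfied.

south: False,  cool: True,  blue: False,  rose: True,  north: True,  left: True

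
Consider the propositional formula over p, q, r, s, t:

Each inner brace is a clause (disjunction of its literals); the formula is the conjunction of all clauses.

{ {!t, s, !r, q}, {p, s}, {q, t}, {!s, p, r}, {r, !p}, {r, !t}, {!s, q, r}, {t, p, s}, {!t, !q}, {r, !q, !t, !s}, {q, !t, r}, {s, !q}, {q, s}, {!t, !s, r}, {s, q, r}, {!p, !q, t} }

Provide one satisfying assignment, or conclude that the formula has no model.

p: false; q: false; r: true; s: true; t: true

Suppose p = false.
(s) alone gives s = true.
(r) alone gives r = true.
Suppose q = false.
(t) alone gives t = true.
All clauses are satisfied.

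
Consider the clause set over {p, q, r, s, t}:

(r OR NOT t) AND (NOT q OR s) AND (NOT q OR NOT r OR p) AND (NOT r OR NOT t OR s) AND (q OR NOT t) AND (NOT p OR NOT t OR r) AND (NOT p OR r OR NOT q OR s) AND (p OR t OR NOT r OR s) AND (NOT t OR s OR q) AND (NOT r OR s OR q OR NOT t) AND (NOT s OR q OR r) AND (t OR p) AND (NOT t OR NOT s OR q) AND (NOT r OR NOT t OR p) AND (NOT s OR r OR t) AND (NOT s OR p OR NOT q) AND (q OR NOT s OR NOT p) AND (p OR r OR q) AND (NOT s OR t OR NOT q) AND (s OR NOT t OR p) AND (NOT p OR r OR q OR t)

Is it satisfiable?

Yes

Try r = true.
Try q = true.
(s) alone gives s = true.
(p) alone gives p = true.
(t) alone gives t = true.
All clauses are satisfied.
A satisfying assignment: p: true,  q: true,  r: true,  s: true,  t: true.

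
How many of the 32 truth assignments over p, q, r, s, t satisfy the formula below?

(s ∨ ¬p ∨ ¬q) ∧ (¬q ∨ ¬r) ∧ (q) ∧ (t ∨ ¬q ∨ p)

4

There are 2^5 = 32 truth assignments over (p, q, r, s, t).
Split on q. With q = True, the clauses containing q are satisfied and ¬q drops from the rest; 4 of the 2^4 = 16 assignments to the other variables satisfy what remains.
With q = False, by the same count on the reduced clause set, 0 assignments work.
(One model: p=F, q=T, r=F, s=F, t=T.)
Total: 4 + 0 = 4.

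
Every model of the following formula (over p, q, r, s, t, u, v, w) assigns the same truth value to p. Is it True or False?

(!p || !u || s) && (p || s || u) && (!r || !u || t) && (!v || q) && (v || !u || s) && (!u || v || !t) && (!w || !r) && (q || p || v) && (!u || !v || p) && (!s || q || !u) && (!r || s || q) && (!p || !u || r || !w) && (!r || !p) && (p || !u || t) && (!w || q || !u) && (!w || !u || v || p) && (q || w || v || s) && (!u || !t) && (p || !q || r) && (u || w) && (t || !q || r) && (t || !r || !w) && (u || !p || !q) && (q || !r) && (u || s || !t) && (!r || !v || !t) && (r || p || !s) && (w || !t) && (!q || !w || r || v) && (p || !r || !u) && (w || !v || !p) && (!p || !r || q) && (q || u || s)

True

Suppose p = false.
Suppose s = true.
Unit clause (r) forces r = true.
Unit clause (!w) forces w = false.
Unit clause (u) forces u = true.
But (!u) is also a unit clause — contradiction.
Undo s and try s = false.
Unit clause (u) forces u = true.
Unit clause (v) forces v = true.
But (!v) is also a unit clause — contradiction.
Neither s = true nor s = false works.
So every satisfying assignment has p = True.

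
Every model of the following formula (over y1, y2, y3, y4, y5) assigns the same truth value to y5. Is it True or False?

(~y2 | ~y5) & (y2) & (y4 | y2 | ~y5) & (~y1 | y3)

False

Suppose y5 = 1.
Unit clause (~y2) forces y2 = 0.
That conflicts with the unit clause (y2).
So every satisfying assignment has y5 = False.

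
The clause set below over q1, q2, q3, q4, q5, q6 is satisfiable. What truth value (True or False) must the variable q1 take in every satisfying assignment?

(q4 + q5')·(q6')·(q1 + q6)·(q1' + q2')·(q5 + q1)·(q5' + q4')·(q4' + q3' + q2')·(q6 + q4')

True

Suppose q1 = 0.
The clause (q6') is unit, so q6 = 0.
That conflicts with the unit clause (q6).
So every satisfying assignment has q1 = True.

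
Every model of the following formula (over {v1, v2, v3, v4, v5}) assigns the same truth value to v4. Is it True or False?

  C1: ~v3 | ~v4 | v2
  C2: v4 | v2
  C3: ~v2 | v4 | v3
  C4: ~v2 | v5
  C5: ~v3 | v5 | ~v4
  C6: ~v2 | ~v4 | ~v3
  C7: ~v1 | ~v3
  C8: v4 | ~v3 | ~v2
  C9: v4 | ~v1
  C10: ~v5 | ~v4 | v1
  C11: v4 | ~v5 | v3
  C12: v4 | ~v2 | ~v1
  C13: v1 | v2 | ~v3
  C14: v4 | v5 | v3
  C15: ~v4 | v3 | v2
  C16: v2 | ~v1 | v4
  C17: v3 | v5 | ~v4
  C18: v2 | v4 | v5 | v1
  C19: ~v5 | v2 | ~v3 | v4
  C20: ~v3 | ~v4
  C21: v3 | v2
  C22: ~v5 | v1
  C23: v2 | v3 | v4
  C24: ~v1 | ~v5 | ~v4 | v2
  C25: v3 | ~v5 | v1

True

Suppose v4 = 0.
(v2) alone gives v2 = 1.
(v3) alone gives v3 = 1.
Now (~v3) is unsatisfied and unit — conflict.
So every satisfying assignment has v4 = True.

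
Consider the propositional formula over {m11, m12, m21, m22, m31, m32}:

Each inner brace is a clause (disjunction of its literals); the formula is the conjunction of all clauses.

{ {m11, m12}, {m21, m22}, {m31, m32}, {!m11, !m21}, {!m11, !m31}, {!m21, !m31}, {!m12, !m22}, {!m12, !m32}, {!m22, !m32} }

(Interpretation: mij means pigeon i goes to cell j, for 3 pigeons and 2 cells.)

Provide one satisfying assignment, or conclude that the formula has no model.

Branch on m11: set m11 = true.
Unit clause (!m21) forces m21 = false.
Unit clause (m22) forces m22 = true.
Unit clause (!m31) forces m31 = false.
Unit clause (m32) forces m32 = true.
That conflicts with the unit clause (!m32).
Backtrack on m11: now try m11 = false.
Unit clause (m12) forces m12 = true.
Unit clause (!m22) forces m22 = false.
Unit clause (m21) forces m21 = true.
Unit clause (!m31) forces m31 = false.
Unit clause (m32) forces m32 = true.
That conflicts with the unit clause (!m32).
Neither m11 = true nor m11 = false works.

UNSATISFIABLE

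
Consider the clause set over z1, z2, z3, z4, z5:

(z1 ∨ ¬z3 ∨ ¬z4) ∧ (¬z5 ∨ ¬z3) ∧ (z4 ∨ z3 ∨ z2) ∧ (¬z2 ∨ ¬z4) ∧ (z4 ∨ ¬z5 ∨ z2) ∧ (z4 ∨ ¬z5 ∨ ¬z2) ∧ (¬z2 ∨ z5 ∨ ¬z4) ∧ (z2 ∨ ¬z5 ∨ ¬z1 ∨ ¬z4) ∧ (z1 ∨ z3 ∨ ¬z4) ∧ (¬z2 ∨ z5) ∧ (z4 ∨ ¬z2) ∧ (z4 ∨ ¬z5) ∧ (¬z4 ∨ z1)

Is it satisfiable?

Branch on z5: set z5 = False.
From the singleton clause (¬z2), z2 = False.
Branch on z4: set z4 = False.
From the singleton clause (z3), z3 = True.
No clause remains; z1 is free.
A satisfying assignment: z1: False; z2: False; z3: True; z4: False; z5: False.

Satisfiable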